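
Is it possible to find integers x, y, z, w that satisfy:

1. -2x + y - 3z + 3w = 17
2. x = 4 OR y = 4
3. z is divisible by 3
Yes

Take x = 1, y = 4, z = 0, w = 5. Substituting into each constraint:
  (1) -2(1) + 4 - 3(0) + 3(5) = 17 ✓
  (2) y = 4, target 4 ✓ (second branch holds)
  (3) 0 = 3 × 0, remainder 0 ✓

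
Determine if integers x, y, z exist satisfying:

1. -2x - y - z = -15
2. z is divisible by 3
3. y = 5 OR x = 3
Yes

Take x = 3, y = 9, z = 0. Substituting into each constraint:
  (1) -2(3) + (-9) + 0 = -15 ✓
  (2) 0 = 3 × 0, remainder 0 ✓
  (3) x = 3, target 3 ✓ (second branch holds)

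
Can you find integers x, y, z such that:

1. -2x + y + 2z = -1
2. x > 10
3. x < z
Yes

Take x = 11, y = -3, z = 12. Substituting into each constraint:
  (1) -2(11) + (-3) + 2(12) = -1 ✓
  (2) 11 > 10 ✓
  (3) 11 < 12 ✓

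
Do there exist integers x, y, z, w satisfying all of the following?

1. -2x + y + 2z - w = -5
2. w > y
Yes

Take x = 2, y = -1, z = 0, w = 0. Substituting into each constraint:
  (1) -2(2) + (-1) + 2(0) + 0 = -5 ✓
  (2) 0 > -1 ✓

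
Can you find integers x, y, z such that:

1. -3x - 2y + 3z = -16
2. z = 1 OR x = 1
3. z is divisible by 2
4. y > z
No

A contradictory subset is {-3x - 2y + 3z = -16, z = 1 OR x = 1, z is divisible by 2}. No integer assignment can satisfy these jointly:

  - -3x - 2y + 3z = -16: is a linear equation tying the variables together
  - z = 1 OR x = 1: forces a choice: either z = 1 or x = 1
  - z is divisible by 2: restricts z to multiples of 2

Split on the disjunction (z = 1 OR x = 1):
  • If z = 1: this contradicts the divisibility constraint — 1 is not a multiple of 2.
  • If x = 1: with x = 1, writing z = 2z', every remaining term of the linear equation is divisible by 2, so the left side is ≡ 0 (mod 2); but the right side -13 ≡ 1 (mod 2). No integers can satisfy it.
Both branches are infeasible, so the system has no integer solution.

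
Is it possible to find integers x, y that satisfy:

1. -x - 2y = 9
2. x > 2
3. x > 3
Yes

Take x = 5, y = -7. Substituting into each constraint:
  (1) (-5) - 2(-7) = 9 ✓
  (2) 5 > 2 ✓
  (3) 5 > 3 ✓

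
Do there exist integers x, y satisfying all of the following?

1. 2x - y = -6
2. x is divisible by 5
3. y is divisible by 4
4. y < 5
Yes

Take x = -5, y = -4. Substituting into each constraint:
  (1) 2(-5) + 4 = -6 ✓
  (2) -5 = 5 × -1, remainder 0 ✓
  (3) -4 = 4 × -1, remainder 0 ✓
  (4) -4 < 5 ✓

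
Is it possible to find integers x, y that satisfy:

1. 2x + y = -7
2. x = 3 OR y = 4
Yes

Take x = 3, y = -13. Substituting into each constraint:
  (1) 2(3) + (-13) = -7 ✓
  (2) x = 3, target 3 ✓ (first branch holds)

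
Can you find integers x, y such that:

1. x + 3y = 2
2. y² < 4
Yes

Take x = 2, y = 0. Substituting into each constraint:
  (1) 2 + 3(0) = 2 ✓
  (2) y² = (0)² = 0, and 0 < 4 ✓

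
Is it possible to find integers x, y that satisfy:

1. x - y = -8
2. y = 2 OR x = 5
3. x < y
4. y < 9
Yes

Take x = -6, y = 2. Substituting into each constraint:
  (1) (-6) + (-2) = -8 ✓
  (2) y = 2, target 2 ✓ (first branch holds)
  (3) -6 < 2 ✓
  (4) 2 < 9 ✓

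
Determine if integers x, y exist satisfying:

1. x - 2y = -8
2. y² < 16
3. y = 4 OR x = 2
No

The full constraint system is jointly infeasible over the integers. Each constraint and what it forces:

  - x - 2y = -8: is a linear equation tying the variables together
  - y² < 16: restricts y to |y| ≤ 3
  - y = 4 OR x = 2: forces a choice: either y = 4 or x = 2

Split on the disjunction (y = 4 OR x = 2):
  • If y = 4: this contradicts y² < 16, which requires |y| ≤ 3.
  • If x = 2: the equation forces y = 5, but y² < 16 requires |y| ≤ 3.
Both branches are infeasible, so the system has no integer solution.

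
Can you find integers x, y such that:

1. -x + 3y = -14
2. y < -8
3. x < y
Yes

Take x = -13, y = -9. Substituting into each constraint:
  (1) 13 + 3(-9) = -14 ✓
  (2) -9 < -8 ✓
  (3) -13 < -9 ✓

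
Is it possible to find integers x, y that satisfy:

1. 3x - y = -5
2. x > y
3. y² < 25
Yes

Take x = -3, y = -4. Substituting into each constraint:
  (1) 3(-3) + 4 = -5 ✓
  (2) -3 > -4 ✓
  (3) y² = (-4)² = 16, and 16 < 25 ✓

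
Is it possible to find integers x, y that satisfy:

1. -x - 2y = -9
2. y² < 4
Yes

Take x = 9, y = 0. Substituting into each constraint:
  (1) (-9) - 2(0) = -9 ✓
  (2) y² = (0)² = 0, and 0 < 4 ✓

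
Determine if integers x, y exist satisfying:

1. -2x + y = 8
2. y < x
Yes

Take x = -9, y = -10. Substituting into each constraint:
  (1) -2(-9) + (-10) = 8 ✓
  (2) -10 < -9 ✓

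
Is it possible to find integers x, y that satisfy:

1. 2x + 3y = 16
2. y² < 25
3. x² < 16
Yes

Take x = 2, y = 4. Substituting into each constraint:
  (1) 2(2) + 3(4) = 16 ✓
  (2) y² = (4)² = 16, and 16 < 25 ✓
  (3) x² = (2)² = 4, and 4 < 16 ✓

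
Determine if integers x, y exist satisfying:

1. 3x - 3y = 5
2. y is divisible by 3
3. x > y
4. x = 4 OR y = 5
No

Even the single constraint (3x - 3y = 5) is infeasible over the integers.

  - 3x - 3y = 5: every term on the left is divisible by 3, so the LHS ≡ 0 (mod 3), but the RHS 5 is not — no integer solution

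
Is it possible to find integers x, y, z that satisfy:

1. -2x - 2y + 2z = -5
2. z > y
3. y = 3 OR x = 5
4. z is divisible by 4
No

Even the single constraint (-2x - 2y + 2z = -5) is infeasible over the integers.

  - -2x - 2y + 2z = -5: every term on the left is divisible by 2, so the LHS ≡ 0 (mod 2), but the RHS -5 is not — no integer solution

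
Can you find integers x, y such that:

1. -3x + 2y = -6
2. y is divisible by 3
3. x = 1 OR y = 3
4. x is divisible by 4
Yes

Take x = 4, y = 3. Substituting into each constraint:
  (1) -3(4) + 2(3) = -6 ✓
  (2) 3 = 3 × 1, remainder 0 ✓
  (3) y = 3, target 3 ✓ (second branch holds)
  (4) 4 = 4 × 1, remainder 0 ✓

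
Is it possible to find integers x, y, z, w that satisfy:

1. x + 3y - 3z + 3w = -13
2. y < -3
Yes

Take x = 2, y = -5, z = 0, w = 0. Substituting into each constraint:
  (1) 2 + 3(-5) - 3(0) + 3(0) = -13 ✓
  (2) -5 < -3 ✓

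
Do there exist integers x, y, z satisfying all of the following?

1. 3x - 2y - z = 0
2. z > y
Yes

Take x = -2, y = -3, z = 0. Substituting into each constraint:
  (1) 3(-2) - 2(-3) + 0 = 0 ✓
  (2) 0 > -3 ✓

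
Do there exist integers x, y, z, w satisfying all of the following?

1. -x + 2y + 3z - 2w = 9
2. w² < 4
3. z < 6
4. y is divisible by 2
Yes

Take x = -9, y = 0, z = 0, w = 0. Substituting into each constraint:
  (1) 9 + 2(0) + 3(0) - 2(0) = 9 ✓
  (2) w² = (0)² = 0, and 0 < 4 ✓
  (3) 0 < 6 ✓
  (4) 0 = 2 × 0, remainder 0 ✓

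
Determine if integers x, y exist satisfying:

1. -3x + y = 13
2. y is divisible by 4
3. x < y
Yes

Take x = -3, y = 4. Substituting into each constraint:
  (1) -3(-3) + 4 = 13 ✓
  (2) 4 = 4 × 1, remainder 0 ✓
  (3) -3 < 4 ✓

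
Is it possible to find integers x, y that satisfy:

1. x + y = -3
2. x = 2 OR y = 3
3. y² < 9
No

The full constraint system is jointly infeasible over the integers. Each constraint and what it forces:

  - x + y = -3: is a linear equation tying the variables together
  - x = 2 OR y = 3: forces a choice: either x = 2 or y = 3
  - y² < 9: restricts y to |y| ≤ 2

Split on the disjunction (x = 2 OR y = 3):
  • If x = 2: the equation forces y = -5, but y² < 9 requires |y| ≤ 2.
  • If y = 3: this contradicts y² < 9, which requires |y| ≤ 2.
Both branches are infeasible, so the system has no integer solution.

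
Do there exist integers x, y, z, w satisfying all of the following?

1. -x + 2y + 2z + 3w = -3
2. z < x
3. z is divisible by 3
Yes

Take x = 1, y = 2, z = 0, w = -2. Substituting into each constraint:
  (1) (-1) + 2(2) + 2(0) + 3(-2) = -3 ✓
  (2) 0 < 1 ✓
  (3) 0 = 3 × 0, remainder 0 ✓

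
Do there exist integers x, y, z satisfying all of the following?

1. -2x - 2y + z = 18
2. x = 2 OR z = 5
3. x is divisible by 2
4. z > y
Yes

Take x = 2, y = -21, z = -20. Substituting into each constraint:
  (1) -2(2) - 2(-21) + (-20) = 18 ✓
  (2) x = 2, target 2 ✓ (first branch holds)
  (3) 2 = 2 × 1, remainder 0 ✓
  (4) -20 > -21 ✓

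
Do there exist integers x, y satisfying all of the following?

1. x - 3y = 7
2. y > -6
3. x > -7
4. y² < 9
Yes

Take x = 1, y = -2. Substituting into each constraint:
  (1) 1 - 3(-2) = 7 ✓
  (2) -2 > -6 ✓
  (3) 1 > -7 ✓
  (4) y² = (-2)² = 4, and 4 < 9 ✓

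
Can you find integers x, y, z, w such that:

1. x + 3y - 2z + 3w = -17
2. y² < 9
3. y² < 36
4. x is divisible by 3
Yes

Take x = 0, y = 0, z = 1, w = -5. Substituting into each constraint:
  (1) 0 + 3(0) - 2(1) + 3(-5) = -17 ✓
  (2) y² = (0)² = 0, and 0 < 9 ✓
  (3) y² = (0)² = 0, and 0 < 36 ✓
  (4) 0 = 3 × 0, remainder 0 ✓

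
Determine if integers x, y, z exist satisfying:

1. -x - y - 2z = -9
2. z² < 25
Yes

Take x = 1, y = 0, z = 4. Substituting into each constraint:
  (1) (-1) + 0 - 2(4) = -9 ✓
  (2) z² = (4)² = 16, and 16 < 25 ✓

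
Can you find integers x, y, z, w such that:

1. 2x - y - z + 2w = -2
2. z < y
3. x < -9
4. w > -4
Yes

Take x = -10, y = 2, z = 0, w = 10. Substituting into each constraint:
  (1) 2(-10) + (-2) + 0 + 2(10) = -2 ✓
  (2) 0 < 2 ✓
  (3) -10 < -9 ✓
  (4) 10 > -4 ✓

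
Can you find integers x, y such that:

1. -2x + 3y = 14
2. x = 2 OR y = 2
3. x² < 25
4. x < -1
Yes

Take x = -4, y = 2. Substituting into each constraint:
  (1) -2(-4) + 3(2) = 14 ✓
  (2) y = 2, target 2 ✓ (second branch holds)
  (3) x² = (-4)² = 16, and 16 < 25 ✓
  (4) -4 < -1 ✓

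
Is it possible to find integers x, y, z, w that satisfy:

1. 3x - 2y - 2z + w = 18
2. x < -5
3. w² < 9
Yes

Take x = -6, y = -18, z = 0, w = 0. Substituting into each constraint:
  (1) 3(-6) - 2(-18) - 2(0) + 0 = 18 ✓
  (2) -6 < -5 ✓
  (3) w² = (0)² = 0, and 0 < 9 ✓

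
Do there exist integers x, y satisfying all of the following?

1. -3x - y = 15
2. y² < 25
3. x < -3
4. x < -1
Yes

Take x = -4, y = -3. Substituting into each constraint:
  (1) -3(-4) + 3 = 15 ✓
  (2) y² = (-3)² = 9, and 9 < 25 ✓
  (3) -4 < -3 ✓
  (4) -4 < -1 ✓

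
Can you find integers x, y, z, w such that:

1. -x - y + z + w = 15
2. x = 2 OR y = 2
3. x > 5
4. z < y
Yes

Take x = 6, y = 2, z = 1, w = 22. Substituting into each constraint:
  (1) (-6) + (-2) + 1 + 22 = 15 ✓
  (2) y = 2, target 2 ✓ (second branch holds)
  (3) 6 > 5 ✓
  (4) 1 < 2 ✓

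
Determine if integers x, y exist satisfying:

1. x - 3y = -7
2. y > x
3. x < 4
Yes

Take x = 2, y = 3. Substituting into each constraint:
  (1) 2 - 3(3) = -7 ✓
  (2) 3 > 2 ✓
  (3) 2 < 4 ✓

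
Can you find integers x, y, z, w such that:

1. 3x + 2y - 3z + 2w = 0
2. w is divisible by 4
Yes

Take x = 0, y = 0, z = 0, w = 0. Substituting into each constraint:
  (1) 3(0) + 2(0) - 3(0) + 2(0) = 0 ✓
  (2) 0 = 4 × 0, remainder 0 ✓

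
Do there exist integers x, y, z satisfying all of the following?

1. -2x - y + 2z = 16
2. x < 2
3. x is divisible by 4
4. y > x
Yes

Take x = 0, y = 2, z = 9. Substituting into each constraint:
  (1) -2(0) + (-2) + 2(9) = 16 ✓
  (2) 0 < 2 ✓
  (3) 0 = 4 × 0, remainder 0 ✓
  (4) 2 > 0 ✓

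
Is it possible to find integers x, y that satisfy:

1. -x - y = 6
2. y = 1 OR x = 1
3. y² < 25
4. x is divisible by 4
No

A contradictory subset is {-x - y = 6, y = 1 OR x = 1, x is divisible by 4}. No integer assignment can satisfy these jointly:

  - -x - y = 6: is a linear equation tying the variables together
  - y = 1 OR x = 1: forces a choice: either y = 1 or x = 1
  - x is divisible by 4: restricts x to multiples of 4

Split on the disjunction (y = 1 OR x = 1):
  • If y = 1: with y = 1, writing x = 4x', every remaining term of the linear equation is divisible by 4, so the left side is ≡ 0 (mod 4); but the right side 7 ≡ 3 (mod 4). No integers can satisfy it.
  • If x = 1: this contradicts the divisibility constraint — 1 is not a multiple of 4.
Both branches are infeasible, so the system has no integer solution.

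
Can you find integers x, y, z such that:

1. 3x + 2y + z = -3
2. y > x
Yes

Take x = -1, y = 0, z = 0. Substituting into each constraint:
  (1) 3(-1) + 2(0) + 0 = -3 ✓
  (2) 0 > -1 ✓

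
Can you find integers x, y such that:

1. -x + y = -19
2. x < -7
Yes

Take x = -8, y = -27. Substituting into each constraint:
  (1) 8 + (-27) = -19 ✓
  (2) -8 < -7 ✓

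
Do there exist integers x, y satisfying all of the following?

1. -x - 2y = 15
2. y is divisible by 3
Yes

Take x = -15, y = 0. Substituting into each constraint:
  (1) 15 - 2(0) = 15 ✓
  (2) 0 = 3 × 0, remainder 0 ✓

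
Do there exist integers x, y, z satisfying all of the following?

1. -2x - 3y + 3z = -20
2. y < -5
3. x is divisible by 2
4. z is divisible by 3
Yes

Take x = -2, y = -7, z = -15. Substituting into each constraint:
  (1) -2(-2) - 3(-7) + 3(-15) = -20 ✓
  (2) -7 < -5 ✓
  (3) -2 = 2 × -1, remainder 0 ✓
  (4) -15 = 3 × -5, remainder 0 ✓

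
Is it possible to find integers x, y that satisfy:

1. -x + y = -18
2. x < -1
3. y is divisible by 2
Yes

Take x = -2, y = -20. Substituting into each constraint:
  (1) 2 + (-20) = -18 ✓
  (2) -2 < -1 ✓
  (3) -20 = 2 × -10, remainder 0 ✓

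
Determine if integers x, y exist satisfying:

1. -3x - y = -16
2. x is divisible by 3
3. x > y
Yes

Take x = 6, y = -2. Substituting into each constraint:
  (1) -3(6) + 2 = -16 ✓
  (2) 6 = 3 × 2, remainder 0 ✓
  (3) 6 > -2 ✓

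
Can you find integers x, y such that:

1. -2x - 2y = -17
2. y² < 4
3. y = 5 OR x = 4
No

Even the single constraint (-2x - 2y = -17) is infeasible over the integers.

  - -2x - 2y = -17: every term on the left is divisible by 2, so the LHS ≡ 0 (mod 2), but the RHS -17 is not — no integer solution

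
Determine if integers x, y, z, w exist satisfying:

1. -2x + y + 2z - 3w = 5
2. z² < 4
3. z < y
Yes

Take x = 1, y = 0, z = -1, w = -3. Substituting into each constraint:
  (1) -2(1) + 0 + 2(-1) - 3(-3) = 5 ✓
  (2) z² = (-1)² = 1, and 1 < 4 ✓
  (3) -1 < 0 ✓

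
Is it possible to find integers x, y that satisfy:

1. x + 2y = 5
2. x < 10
Yes

Take x = 1, y = 2. Substituting into each constraint:
  (1) 1 + 2(2) = 5 ✓
  (2) 1 < 10 ✓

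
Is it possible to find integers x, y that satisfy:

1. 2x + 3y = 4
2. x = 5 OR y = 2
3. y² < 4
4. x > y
No

The full constraint system is jointly infeasible over the integers. Each constraint and what it forces:

  - 2x + 3y = 4: is a linear equation tying the variables together
  - x = 5 OR y = 2: forces a choice: either x = 5 or y = 2
  - y² < 4: restricts y to |y| ≤ 1
  - x > y: bounds one variable relative to another variable

Split on the disjunction (x = 5 OR y = 2):
  • If x = 5: the equation forces y = -2, but y² < 4 requires |y| ≤ 1.
  • If y = 2: this contradicts y² < 4, which requires |y| ≤ 1.
Both branches are infeasible, so the system has no integer solution.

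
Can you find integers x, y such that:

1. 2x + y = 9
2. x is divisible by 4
Yes

Take x = 0, y = 9. Substituting into each constraint:
  (1) 2(0) + 9 = 9 ✓
  (2) 0 = 4 × 0, remainder 0 ✓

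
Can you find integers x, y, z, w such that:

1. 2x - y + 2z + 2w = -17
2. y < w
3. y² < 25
Yes

Take x = -9, y = -1, z = 0, w = 0. Substituting into each constraint:
  (1) 2(-9) + 1 + 2(0) + 2(0) = -17 ✓
  (2) -1 < 0 ✓
  (3) y² = (-1)² = 1, and 1 < 25 ✓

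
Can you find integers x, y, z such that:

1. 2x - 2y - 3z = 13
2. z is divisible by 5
Yes

Take x = 8, y = -6, z = 5. Substituting into each constraint:
  (1) 2(8) - 2(-6) - 3(5) = 13 ✓
  (2) 5 = 5 × 1, remainder 0 ✓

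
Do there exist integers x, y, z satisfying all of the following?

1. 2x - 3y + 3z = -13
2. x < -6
Yes

Take x = -8, y = 0, z = 1. Substituting into each constraint:
  (1) 2(-8) - 3(0) + 3(1) = -13 ✓
  (2) -8 < -6 ✓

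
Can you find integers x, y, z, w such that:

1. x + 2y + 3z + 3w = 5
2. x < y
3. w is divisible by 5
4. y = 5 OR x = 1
Yes

Take x = 4, y = 5, z = -3, w = 0. Substituting into each constraint:
  (1) 4 + 2(5) + 3(-3) + 3(0) = 5 ✓
  (2) 4 < 5 ✓
  (3) 0 = 5 × 0, remainder 0 ✓
  (4) y = 5, target 5 ✓ (first branch holds)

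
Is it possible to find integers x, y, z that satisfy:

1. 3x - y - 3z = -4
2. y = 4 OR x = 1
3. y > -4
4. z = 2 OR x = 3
Yes

Take x = 1, y = 1, z = 2. Substituting into each constraint:
  (1) 3(1) + (-1) - 3(2) = -4 ✓
  (2) x = 1, target 1 ✓ (second branch holds)
  (3) 1 > -4 ✓
  (4) z = 2, target 2 ✓ (first branch holds)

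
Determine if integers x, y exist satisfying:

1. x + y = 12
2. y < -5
Yes

Take x = 18, y = -6. Substituting into each constraint:
  (1) 18 + (-6) = 12 ✓
  (2) -6 < -5 ✓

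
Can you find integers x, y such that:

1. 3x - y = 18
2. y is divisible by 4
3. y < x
Yes

Take x = 6, y = 0. Substituting into each constraint:
  (1) 3(6) + 0 = 18 ✓
  (2) 0 = 4 × 0, remainder 0 ✓
  (3) 0 < 6 ✓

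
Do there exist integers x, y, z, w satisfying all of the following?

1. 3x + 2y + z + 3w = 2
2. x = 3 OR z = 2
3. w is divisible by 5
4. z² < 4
Yes

Take x = 3, y = -4, z = 1, w = 0. Substituting into each constraint:
  (1) 3(3) + 2(-4) + 1 + 3(0) = 2 ✓
  (2) x = 3, target 3 ✓ (first branch holds)
  (3) 0 = 5 × 0, remainder 0 ✓
  (4) z² = (1)² = 1, and 1 < 4 ✓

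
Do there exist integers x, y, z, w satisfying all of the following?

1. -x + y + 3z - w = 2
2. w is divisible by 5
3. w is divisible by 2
Yes

Take x = 0, y = 2, z = 0, w = 0. Substituting into each constraint:
  (1) 0 + 2 + 3(0) + 0 = 2 ✓
  (2) 0 = 5 × 0, remainder 0 ✓
  (3) 0 = 2 × 0, remainder 0 ✓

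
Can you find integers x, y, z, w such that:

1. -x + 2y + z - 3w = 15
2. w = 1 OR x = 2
Yes

Take x = 2, y = 0, z = 17, w = 0. Substituting into each constraint:
  (1) (-2) + 2(0) + 17 - 3(0) = 15 ✓
  (2) x = 2, target 2 ✓ (second branch holds)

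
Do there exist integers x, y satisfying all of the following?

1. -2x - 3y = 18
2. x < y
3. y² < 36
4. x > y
No

A contradictory subset is {x < y, x > y}. No integer assignment can satisfy these jointly:

  - x < y: bounds one variable relative to another variable
  - x > y: bounds one variable relative to another variable

Direct contradiction: y > x and x > y cannot both hold.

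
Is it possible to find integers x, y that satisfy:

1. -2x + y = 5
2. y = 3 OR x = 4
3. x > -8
Yes

Take x = 4, y = 13. Substituting into each constraint:
  (1) -2(4) + 13 = 5 ✓
  (2) x = 4, target 4 ✓ (second branch holds)
  (3) 4 > -8 ✓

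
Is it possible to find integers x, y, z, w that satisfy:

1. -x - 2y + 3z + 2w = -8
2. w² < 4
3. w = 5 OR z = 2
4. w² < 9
Yes

Take x = 0, y = 7, z = 2, w = 0. Substituting into each constraint:
  (1) 0 - 2(7) + 3(2) + 2(0) = -8 ✓
  (2) w² = (0)² = 0, and 0 < 4 ✓
  (3) z = 2, target 2 ✓ (second branch holds)
  (4) w² = (0)² = 0, and 0 < 9 ✓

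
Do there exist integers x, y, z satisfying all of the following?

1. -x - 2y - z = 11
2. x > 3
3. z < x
Yes

Take x = 4, y = -7, z = -1. Substituting into each constraint:
  (1) (-4) - 2(-7) + 1 = 11 ✓
  (2) 4 > 3 ✓
  (3) -1 < 4 ✓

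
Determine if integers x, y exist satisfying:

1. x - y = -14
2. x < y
Yes

Take x = -14, y = 0. Substituting into each constraint:
  (1) (-14) + 0 = -14 ✓
  (2) -14 < 0 ✓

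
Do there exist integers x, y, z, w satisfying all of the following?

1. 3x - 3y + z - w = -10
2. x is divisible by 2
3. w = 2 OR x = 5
Yes

Take x = 0, y = 3, z = 1, w = 2. Substituting into each constraint:
  (1) 3(0) - 3(3) + 1 + (-2) = -10 ✓
  (2) 0 = 2 × 0, remainder 0 ✓
  (3) w = 2, target 2 ✓ (first branch holds)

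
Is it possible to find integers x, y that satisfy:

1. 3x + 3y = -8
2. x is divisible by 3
No

Even the single constraint (3x + 3y = -8) is infeasible over the integers.

  - 3x + 3y = -8: every term on the left is divisible by 3, so the LHS ≡ 0 (mod 3), but the RHS -8 is not — no integer solution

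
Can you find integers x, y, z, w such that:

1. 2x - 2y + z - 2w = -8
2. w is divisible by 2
Yes

Take x = -4, y = 0, z = 0, w = 0. Substituting into each constraint:
  (1) 2(-4) - 2(0) + 0 - 2(0) = -8 ✓
  (2) 0 = 2 × 0, remainder 0 ✓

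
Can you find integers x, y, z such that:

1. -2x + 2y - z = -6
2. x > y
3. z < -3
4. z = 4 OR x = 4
Yes

Take x = 4, y = -1, z = -4. Substituting into each constraint:
  (1) -2(4) + 2(-1) + 4 = -6 ✓
  (2) 4 > -1 ✓
  (3) -4 < -3 ✓
  (4) x = 4, target 4 ✓ (second branch holds)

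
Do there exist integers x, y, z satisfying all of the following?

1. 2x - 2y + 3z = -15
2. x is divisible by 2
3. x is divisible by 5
Yes

Take x = 0, y = 9, z = 1. Substituting into each constraint:
  (1) 2(0) - 2(9) + 3(1) = -15 ✓
  (2) 0 = 2 × 0, remainder 0 ✓
  (3) 0 = 5 × 0, remainder 0 ✓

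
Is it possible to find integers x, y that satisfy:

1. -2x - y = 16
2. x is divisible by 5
Yes

Take x = 0, y = -16. Substituting into each constraint:
  (1) -2(0) + 16 = 16 ✓
  (2) 0 = 5 × 0, remainder 0 ✓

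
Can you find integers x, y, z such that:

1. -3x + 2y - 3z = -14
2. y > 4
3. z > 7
Yes

Take x = 0, y = 5, z = 8. Substituting into each constraint:
  (1) -3(0) + 2(5) - 3(8) = -14 ✓
  (2) 5 > 4 ✓
  (3) 8 > 7 ✓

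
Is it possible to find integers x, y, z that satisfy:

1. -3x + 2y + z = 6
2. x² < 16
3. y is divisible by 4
Yes

Take x = 0, y = 0, z = 6. Substituting into each constraint:
  (1) -3(0) + 2(0) + 6 = 6 ✓
  (2) x² = (0)² = 0, and 0 < 16 ✓
  (3) 0 = 4 × 0, remainder 0 ✓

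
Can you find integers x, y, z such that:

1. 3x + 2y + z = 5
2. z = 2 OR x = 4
Yes

Take x = 1, y = 0, z = 2. Substituting into each constraint:
  (1) 3(1) + 2(0) + 2 = 5 ✓
  (2) z = 2, target 2 ✓ (first branch holds)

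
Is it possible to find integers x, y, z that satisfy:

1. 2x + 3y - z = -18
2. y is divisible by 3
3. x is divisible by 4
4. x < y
Yes

Take x = 0, y = 3, z = 27. Substituting into each constraint:
  (1) 2(0) + 3(3) + (-27) = -18 ✓
  (2) 3 = 3 × 1, remainder 0 ✓
  (3) 0 = 4 × 0, remainder 0 ✓
  (4) 0 < 3 ✓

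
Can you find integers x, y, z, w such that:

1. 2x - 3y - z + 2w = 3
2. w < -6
Yes

Take x = 0, y = 0, z = -17, w = -7. Substituting into each constraint:
  (1) 2(0) - 3(0) + 17 + 2(-7) = 3 ✓
  (2) -7 < -6 ✓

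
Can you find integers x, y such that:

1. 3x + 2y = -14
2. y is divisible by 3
No

The full constraint system is jointly infeasible over the integers. Each constraint and what it forces:

  - 3x + 2y = -14: is a linear equation tying the variables together
  - y is divisible by 3: restricts y to multiples of 3

Modular obstruction: writing y = 3y', every remaining term of the linear equation is divisible by 3, so the left side is ≡ 0 (mod 3); but the right side -14 ≡ 1 (mod 3). No integers can satisfy it.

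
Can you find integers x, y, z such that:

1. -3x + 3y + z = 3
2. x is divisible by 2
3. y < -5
Yes

Take x = 0, y = -6, z = 21. Substituting into each constraint:
  (1) -3(0) + 3(-6) + 21 = 3 ✓
  (2) 0 = 2 × 0, remainder 0 ✓
  (3) -6 < -5 ✓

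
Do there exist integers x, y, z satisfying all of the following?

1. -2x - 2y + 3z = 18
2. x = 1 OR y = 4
Yes

Take x = 1, y = -1, z = 6. Substituting into each constraint:
  (1) -2(1) - 2(-1) + 3(6) = 18 ✓
  (2) x = 1, target 1 ✓ (first branch holds)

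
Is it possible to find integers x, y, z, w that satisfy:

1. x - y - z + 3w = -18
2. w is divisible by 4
Yes

Take x = 0, y = 0, z = 18, w = 0. Substituting into each constraint:
  (1) 0 + 0 + (-18) + 3(0) = -18 ✓
  (2) 0 = 4 × 0, remainder 0 ✓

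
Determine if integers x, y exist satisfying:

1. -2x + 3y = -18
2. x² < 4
Yes

Take x = 0, y = -6. Substituting into each constraint:
  (1) -2(0) + 3(-6) = -18 ✓
  (2) x² = (0)² = 0, and 0 < 4 ✓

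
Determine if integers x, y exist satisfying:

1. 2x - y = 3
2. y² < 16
Yes

Take x = 2, y = 1. Substituting into each constraint:
  (1) 2(2) + (-1) = 3 ✓
  (2) y² = (1)² = 1, and 1 < 16 ✓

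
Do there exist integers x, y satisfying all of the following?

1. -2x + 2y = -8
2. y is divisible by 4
Yes

Take x = 4, y = 0. Substituting into each constraint:
  (1) -2(4) + 2(0) = -8 ✓
  (2) 0 = 4 × 0, remainder 0 ✓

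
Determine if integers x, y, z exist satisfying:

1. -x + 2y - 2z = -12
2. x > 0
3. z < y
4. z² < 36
Yes

Take x = 14, y = 0, z = -1. Substituting into each constraint:
  (1) (-14) + 2(0) - 2(-1) = -12 ✓
  (2) 14 > 0 ✓
  (3) -1 < 0 ✓
  (4) z² = (-1)² = 1, and 1 < 36 ✓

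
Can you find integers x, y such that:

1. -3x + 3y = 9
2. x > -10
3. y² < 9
Yes

Take x = -3, y = 0. Substituting into each constraint:
  (1) -3(-3) + 3(0) = 9 ✓
  (2) -3 > -10 ✓
  (3) y² = (0)² = 0, and 0 < 9 ✓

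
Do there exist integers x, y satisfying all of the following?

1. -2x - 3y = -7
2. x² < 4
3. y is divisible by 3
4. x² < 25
Yes

Take x = -1, y = 3. Substituting into each constraint:
  (1) -2(-1) - 3(3) = -7 ✓
  (2) x² = (-1)² = 1, and 1 < 4 ✓
  (3) 3 = 3 × 1, remainder 0 ✓
  (4) x² = (-1)² = 1, and 1 < 25 ✓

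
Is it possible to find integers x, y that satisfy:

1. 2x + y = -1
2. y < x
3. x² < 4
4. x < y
No

A contradictory subset is {y < x, x < y}. No integer assignment can satisfy these jointly:

  - y < x: bounds one variable relative to another variable
  - x < y: bounds one variable relative to another variable

Direct contradiction: x > y and y > x cannot both hold.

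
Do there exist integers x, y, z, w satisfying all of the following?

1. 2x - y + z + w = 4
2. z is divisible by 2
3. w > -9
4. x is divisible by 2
Yes

Take x = 0, y = -4, z = 0, w = 0. Substituting into each constraint:
  (1) 2(0) + 4 + 0 + 0 = 4 ✓
  (2) 0 = 2 × 0, remainder 0 ✓
  (3) 0 > -9 ✓
  (4) 0 = 2 × 0, remainder 0 ✓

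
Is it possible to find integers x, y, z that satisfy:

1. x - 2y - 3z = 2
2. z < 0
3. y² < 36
Yes

Take x = 0, y = 2, z = -2. Substituting into each constraint:
  (1) 0 - 2(2) - 3(-2) = 2 ✓
  (2) -2 < 0 ✓
  (3) y² = (2)² = 4, and 4 < 36 ✓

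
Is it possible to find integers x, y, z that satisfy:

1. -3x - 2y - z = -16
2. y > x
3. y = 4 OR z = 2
Yes

Take x = 3, y = 4, z = -1. Substituting into each constraint:
  (1) -3(3) - 2(4) + 1 = -16 ✓
  (2) 4 > 3 ✓
  (3) y = 4, target 4 ✓ (first branch holds)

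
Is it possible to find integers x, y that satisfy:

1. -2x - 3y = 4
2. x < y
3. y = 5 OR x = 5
No

The full constraint system is jointly infeasible over the integers. Each constraint and what it forces:

  - -2x - 3y = 4: is a linear equation tying the variables together
  - x < y: bounds one variable relative to another variable
  - y = 5 OR x = 5: forces a choice: either y = 5 or x = 5

Split on the disjunction (y = 5 OR x = 5):
  • If y = 5: with y = 5, every remaining term of the linear equation is divisible by 2, so the left side is ≡ 0 (mod 2); but the right side 19 ≡ 1 (mod 2). No integers can satisfy it.
  • If x = 5: with x = 5, every remaining term of the linear equation is divisible by 3, so the left side is ≡ 0 (mod 3); but the right side 14 ≡ 2 (mod 3). No integers can satisfy it.
Both branches are infeasible, so the system has no integer solution.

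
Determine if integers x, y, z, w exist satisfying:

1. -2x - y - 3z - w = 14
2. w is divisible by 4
Yes

Take x = 0, y = 1, z = -5, w = 0. Substituting into each constraint:
  (1) -2(0) + (-1) - 3(-5) + 0 = 14 ✓
  (2) 0 = 4 × 0, remainder 0 ✓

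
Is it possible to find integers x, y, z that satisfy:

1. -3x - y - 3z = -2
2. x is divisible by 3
Yes

Take x = 0, y = 2, z = 0. Substituting into each constraint:
  (1) -3(0) + (-2) - 3(0) = -2 ✓
  (2) 0 = 3 × 0, remainder 0 ✓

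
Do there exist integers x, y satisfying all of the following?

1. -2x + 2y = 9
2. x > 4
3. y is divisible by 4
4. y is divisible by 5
No

Even the single constraint (-2x + 2y = 9) is infeasible over the integers.

  - -2x + 2y = 9: every term on the left is divisible by 2, so the LHS ≡ 0 (mod 2), but the RHS 9 is not — no integer solution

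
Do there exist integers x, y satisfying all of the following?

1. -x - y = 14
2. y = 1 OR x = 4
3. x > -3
Yes

Take x = 4, y = -18. Substituting into each constraint:
  (1) (-4) + 18 = 14 ✓
  (2) x = 4, target 4 ✓ (second branch holds)
  (3) 4 > -3 ✓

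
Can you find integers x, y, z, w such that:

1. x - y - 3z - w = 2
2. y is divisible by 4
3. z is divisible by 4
Yes

Take x = 0, y = 0, z = 0, w = -2. Substituting into each constraint:
  (1) 0 + 0 - 3(0) + 2 = 2 ✓
  (2) 0 = 4 × 0, remainder 0 ✓
  (3) 0 = 4 × 0, remainder 0 ✓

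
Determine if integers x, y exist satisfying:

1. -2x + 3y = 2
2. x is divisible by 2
Yes

Take x = 2, y = 2. Substituting into each constraint:
  (1) -2(2) + 3(2) = 2 ✓
  (2) 2 = 2 × 1, remainder 0 ✓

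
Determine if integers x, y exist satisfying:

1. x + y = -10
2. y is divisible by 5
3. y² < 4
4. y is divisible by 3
Yes

Take x = -10, y = 0. Substituting into each constraint:
  (1) (-10) + 0 = -10 ✓
  (2) 0 = 5 × 0, remainder 0 ✓
  (3) y² = (0)² = 0, and 0 < 4 ✓
  (4) 0 = 3 × 0, remainder 0 ✓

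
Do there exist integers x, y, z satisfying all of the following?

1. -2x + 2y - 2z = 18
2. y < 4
Yes

Take x = 0, y = 0, z = -9. Substituting into each constraint:
  (1) -2(0) + 2(0) - 2(-9) = 18 ✓
  (2) 0 < 4 ✓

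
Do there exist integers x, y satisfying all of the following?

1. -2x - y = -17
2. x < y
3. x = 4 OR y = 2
Yes

Take x = 4, y = 9. Substituting into each constraint:
  (1) -2(4) + (-9) = -17 ✓
  (2) 4 < 9 ✓
  (3) x = 4, target 4 ✓ (first branch holds)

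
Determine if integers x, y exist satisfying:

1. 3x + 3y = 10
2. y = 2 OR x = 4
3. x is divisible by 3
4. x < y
No

Even the single constraint (3x + 3y = 10) is infeasible over the integers.

  - 3x + 3y = 10: every term on the left is divisible by 3, so the LHS ≡ 0 (mod 3), but the RHS 10 is not — no integer solution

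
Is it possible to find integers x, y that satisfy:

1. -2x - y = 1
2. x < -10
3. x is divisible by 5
Yes

Take x = -15, y = 29. Substituting into each constraint:
  (1) -2(-15) + (-29) = 1 ✓
  (2) -15 < -10 ✓
  (3) -15 = 5 × -3, remainder 0 ✓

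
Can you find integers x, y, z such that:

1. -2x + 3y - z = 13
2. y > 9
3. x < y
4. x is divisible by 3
Yes

Take x = 0, y = 10, z = 17. Substituting into each constraint:
  (1) -2(0) + 3(10) + (-17) = 13 ✓
  (2) 10 > 9 ✓
  (3) 0 < 10 ✓
  (4) 0 = 3 × 0, remainder 0 ✓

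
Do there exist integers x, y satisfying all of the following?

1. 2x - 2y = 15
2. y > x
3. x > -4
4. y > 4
No

Even the single constraint (2x - 2y = 15) is infeasible over the integers.

  - 2x - 2y = 15: every term on the left is divisible by 2, so the LHS ≡ 0 (mod 2), but the RHS 15 is not — no integer solution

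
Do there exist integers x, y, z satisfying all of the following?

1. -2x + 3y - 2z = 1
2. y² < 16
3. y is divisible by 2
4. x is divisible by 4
No

A contradictory subset is {-2x + 3y - 2z = 1, y is divisible by 2}. No integer assignment can satisfy these jointly:

  - -2x + 3y - 2z = 1: is a linear equation tying the variables together
  - y is divisible by 2: restricts y to multiples of 2

Modular obstruction: writing y = 2y', every remaining term of the linear equation is divisible by 2, so the left side is ≡ 0 (mod 2); but the right side 1 ≡ 1 (mod 2). No integers can satisfy it.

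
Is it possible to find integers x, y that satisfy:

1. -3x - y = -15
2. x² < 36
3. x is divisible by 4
Yes

Take x = 0, y = 15. Substituting into each constraint:
  (1) -3(0) + (-15) = -15 ✓
  (2) x² = (0)² = 0, and 0 < 36 ✓
  (3) 0 = 4 × 0, remainder 0 ✓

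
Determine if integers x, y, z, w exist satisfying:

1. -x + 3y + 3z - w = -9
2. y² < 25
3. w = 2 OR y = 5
Yes

Take x = 19, y = 4, z = 0, w = 2. Substituting into each constraint:
  (1) (-19) + 3(4) + 3(0) + (-2) = -9 ✓
  (2) y² = (4)² = 16, and 16 < 25 ✓
  (3) w = 2, target 2 ✓ (first branch holds)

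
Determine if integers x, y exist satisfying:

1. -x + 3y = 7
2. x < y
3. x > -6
Yes

Take x = -4, y = 1. Substituting into each constraint:
  (1) 4 + 3(1) = 7 ✓
  (2) -4 < 1 ✓
  (3) -4 > -6 ✓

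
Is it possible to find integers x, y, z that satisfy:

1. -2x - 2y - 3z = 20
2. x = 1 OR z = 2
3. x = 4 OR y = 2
Yes

Take x = -15, y = 2, z = 2. Substituting into each constraint:
  (1) -2(-15) - 2(2) - 3(2) = 20 ✓
  (2) z = 2, target 2 ✓ (second branch holds)
  (3) y = 2, target 2 ✓ (second branch holds)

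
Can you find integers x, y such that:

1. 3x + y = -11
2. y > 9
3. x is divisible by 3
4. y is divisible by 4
Yes

Take x = -9, y = 16. Substituting into each constraint:
  (1) 3(-9) + 16 = -11 ✓
  (2) 16 > 9 ✓
  (3) -9 = 3 × -3, remainder 0 ✓
  (4) 16 = 4 × 4, remainder 0 ✓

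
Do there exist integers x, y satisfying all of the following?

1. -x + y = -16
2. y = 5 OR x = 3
Yes

Take x = 21, y = 5. Substituting into each constraint:
  (1) (-21) + 5 = -16 ✓
  (2) y = 5, target 5 ✓ (first branch holds)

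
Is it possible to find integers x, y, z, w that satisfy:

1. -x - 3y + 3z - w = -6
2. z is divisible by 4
Yes

Take x = 0, y = 0, z = 0, w = 6. Substituting into each constraint:
  (1) 0 - 3(0) + 3(0) + (-6) = -6 ✓
  (2) 0 = 4 × 0, remainder 0 ✓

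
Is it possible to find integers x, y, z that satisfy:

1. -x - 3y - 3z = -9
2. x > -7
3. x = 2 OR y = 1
Yes

Take x = 6, y = 1, z = 0. Substituting into each constraint:
  (1) (-6) - 3(1) - 3(0) = -9 ✓
  (2) 6 > -7 ✓
  (3) y = 1, target 1 ✓ (second branch holds)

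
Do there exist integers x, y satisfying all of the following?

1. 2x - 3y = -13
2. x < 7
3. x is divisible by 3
No

A contradictory subset is {2x - 3y = -13, x is divisible by 3}. No integer assignment can satisfy these jointly:

  - 2x - 3y = -13: is a linear equation tying the variables together
  - x is divisible by 3: restricts x to multiples of 3

Modular obstruction: writing x = 3x', every remaining term of the linear equation is divisible by 3, so the left side is ≡ 0 (mod 3); but the right side -13 ≡ 2 (mod 3). No integers can satisfy it.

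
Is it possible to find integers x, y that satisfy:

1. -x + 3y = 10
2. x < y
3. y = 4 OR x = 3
Yes

Take x = 2, y = 4. Substituting into each constraint:
  (1) (-2) + 3(4) = 10 ✓
  (2) 2 < 4 ✓
  (3) y = 4, target 4 ✓ (first branch holds)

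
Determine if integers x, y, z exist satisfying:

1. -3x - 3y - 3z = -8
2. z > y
No

Even the single constraint (-3x - 3y - 3z = -8) is infeasible over the integers.

  - -3x - 3y - 3z = -8: every term on the left is divisible by 3, so the LHS ≡ 0 (mod 3), but the RHS -8 is not — no integer solution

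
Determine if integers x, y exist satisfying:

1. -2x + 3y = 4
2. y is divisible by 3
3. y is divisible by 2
Yes

Take x = -2, y = 0. Substituting into each constraint:
  (1) -2(-2) + 3(0) = 4 ✓
  (2) 0 = 3 × 0, remainder 0 ✓
  (3) 0 = 2 × 0, remainder 0 ✓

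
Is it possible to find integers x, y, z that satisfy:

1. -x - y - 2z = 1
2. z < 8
Yes

Take x = -1, y = 0, z = 0. Substituting into each constraint:
  (1) 1 + 0 - 2(0) = 1 ✓
  (2) 0 < 8 ✓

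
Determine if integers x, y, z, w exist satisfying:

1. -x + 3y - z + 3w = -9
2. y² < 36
Yes

Take x = 0, y = 0, z = 9, w = 0. Substituting into each constraint:
  (1) 0 + 3(0) + (-9) + 3(0) = -9 ✓
  (2) y² = (0)² = 0, and 0 < 36 ✓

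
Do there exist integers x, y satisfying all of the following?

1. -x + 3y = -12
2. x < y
Yes

Take x = -9, y = -7. Substituting into each constraint:
  (1) 9 + 3(-7) = -12 ✓
  (2) -9 < -7 ✓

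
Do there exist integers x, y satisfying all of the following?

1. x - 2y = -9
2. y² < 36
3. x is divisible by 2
No

A contradictory subset is {x - 2y = -9, x is divisible by 2}. No integer assignment can satisfy these jointly:

  - x - 2y = -9: is a linear equation tying the variables together
  - x is divisible by 2: restricts x to multiples of 2

Modular obstruction: writing x = 2x', every remaining term of the linear equation is divisible by 2, so the left side is ≡ 0 (mod 2); but the right side -9 ≡ 1 (mod 2). No integers can satisfy it.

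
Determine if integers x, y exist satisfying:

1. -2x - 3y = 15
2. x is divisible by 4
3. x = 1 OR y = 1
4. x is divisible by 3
No

A contradictory subset is {-2x - 3y = 15, x is divisible by 4, x = 1 OR y = 1}. No integer assignment can satisfy these jointly:

  - -2x - 3y = 15: is a linear equation tying the variables together
  - x is divisible by 4: restricts x to multiples of 4
  - x = 1 OR y = 1: forces a choice: either x = 1 or y = 1

Split on the disjunction (x = 1 OR y = 1):
  • If x = 1: this contradicts the divisibility constraint — 1 is not a multiple of 4.
  • If y = 1: with y = 1, writing x = 4x', every remaining term of the linear equation is divisible by 8, so the left side is ≡ 0 (mod 8); but the right side 18 ≡ 2 (mod 8). No integers can satisfy it.
Both branches are infeasible, so the system has no integer solution.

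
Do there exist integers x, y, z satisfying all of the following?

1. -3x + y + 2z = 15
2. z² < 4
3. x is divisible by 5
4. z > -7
Yes

Take x = 0, y = 15, z = 0. Substituting into each constraint:
  (1) -3(0) + 15 + 2(0) = 15 ✓
  (2) z² = (0)² = 0, and 0 < 4 ✓
  (3) 0 = 5 × 0, remainder 0 ✓
  (4) 0 > -7 ✓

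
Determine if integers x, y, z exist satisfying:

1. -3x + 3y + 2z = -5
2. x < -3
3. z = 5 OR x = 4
Yes

Take x = -4, y = -9, z = 5. Substituting into each constraint:
  (1) -3(-4) + 3(-9) + 2(5) = -5 ✓
  (2) -4 < -3 ✓
  (3) z = 5, target 5 ✓ (first branch holds)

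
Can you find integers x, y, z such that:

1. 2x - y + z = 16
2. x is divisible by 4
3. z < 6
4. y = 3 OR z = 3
Yes

Take x = 0, y = -13, z = 3. Substituting into each constraint:
  (1) 2(0) + 13 + 3 = 16 ✓
  (2) 0 = 4 × 0, remainder 0 ✓
  (3) 3 < 6 ✓
  (4) z = 3, target 3 ✓ (second branch holds)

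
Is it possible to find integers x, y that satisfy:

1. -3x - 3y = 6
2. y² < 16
Yes

Take x = -2, y = 0. Substituting into each constraint:
  (1) -3(-2) - 3(0) = 6 ✓
  (2) y² = (0)² = 0, and 0 < 16 ✓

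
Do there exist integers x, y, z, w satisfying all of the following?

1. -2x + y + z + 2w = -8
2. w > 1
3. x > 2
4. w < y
Yes

Take x = 3, y = 3, z = -9, w = 2. Substituting into each constraint:
  (1) -2(3) + 3 + (-9) + 2(2) = -8 ✓
  (2) 2 > 1 ✓
  (3) 3 > 2 ✓
  (4) 2 < 3 ✓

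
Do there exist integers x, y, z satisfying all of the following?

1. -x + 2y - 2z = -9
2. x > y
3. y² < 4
Yes

Take x = 1, y = 0, z = 4. Substituting into each constraint:
  (1) (-1) + 2(0) - 2(4) = -9 ✓
  (2) 1 > 0 ✓
  (3) y² = (0)² = 0, and 0 < 4 ✓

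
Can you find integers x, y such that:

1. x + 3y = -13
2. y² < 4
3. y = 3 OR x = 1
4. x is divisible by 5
No

A contradictory subset is {x + 3y = -13, y² < 4, y = 3 OR x = 1}. No integer assignment can satisfy these jointly:

  - x + 3y = -13: is a linear equation tying the variables together
  - y² < 4: restricts y to |y| ≤ 1
  - y = 3 OR x = 1: forces a choice: either y = 3 or x = 1

Split on the disjunction (y = 3 OR x = 1):
  • If y = 3: this contradicts y² < 4, which requires |y| ≤ 1.
  • If x = 1: with x = 1, every remaining term of the linear equation is divisible by 3, so the left side is ≡ 0 (mod 3); but the right side -14 ≡ 1 (mod 3). No integers can satisfy it.
Both branches are infeasible, so the system has no integer solution.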